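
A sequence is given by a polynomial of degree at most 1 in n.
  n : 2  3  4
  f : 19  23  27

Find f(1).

Δ: 4  4
The first differences are constant at 4.
Work back: 19 − 4 = 15

15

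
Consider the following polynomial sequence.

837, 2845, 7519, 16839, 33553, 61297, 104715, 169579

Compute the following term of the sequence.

262909

First differences: 2008, 4674, 9320, 16714, 27744, 43418, 64864
Second differences: 2666, 4646, 7394, 11030, 15674, 21446
Third differences: 1980, 2748, 3636, 4644, 5772
Fourth differences: 768, 888, 1008, 1128
Fifth differences: 120, 120, 120
Fifth differences constant at 120.
1128 + 120 = 1248;  5772 + 1248 = 7020;  21446 + 7020 = 28466;  64864 + 28466 = 93330;  169579 + 93330 = 262909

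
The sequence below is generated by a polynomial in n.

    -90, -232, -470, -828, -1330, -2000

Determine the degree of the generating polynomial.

First differences: -142, -238, -358, -502, -670
Second differences: -96, -120, -144, -168
Third differences: -24, -24, -24
The third differences are constant, so the polynomial has degree 3.

3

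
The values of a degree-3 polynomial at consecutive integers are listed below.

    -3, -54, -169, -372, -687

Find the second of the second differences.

D1: -51, -115, -203, -315
D2: -64, -88, -112
D3: -24, -24

-88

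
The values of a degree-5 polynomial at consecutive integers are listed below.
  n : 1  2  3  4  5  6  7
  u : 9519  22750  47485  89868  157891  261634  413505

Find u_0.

Δ: 13231  24735  42383  68023  103743  151871
Δ²: 11504  17648  25640  35720  48128
Δ³: 6144  7992  10080  12408
Δ⁴: 1848  2088  2328
Δ⁵: 240  240
The fifth differences are constant at 240.
Work back: 1848 − 240 = 1608;  6144 − 1608 = 4536;  11504 − 4536 = 6968;  13231 − 6968 = 6263;  9519 − 6263 = 3256

3256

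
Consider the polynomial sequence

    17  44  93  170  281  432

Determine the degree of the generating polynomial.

Δ: 27, 49, 77, 111, 151
Δ²: 22, 28, 34, 40
Δ³: 6, 6, 6
The third differences are constant, so the polynomial has degree 3.

3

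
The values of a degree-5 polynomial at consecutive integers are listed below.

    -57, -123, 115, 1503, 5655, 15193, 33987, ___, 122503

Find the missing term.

Using the first 7 terms:
First differences: -66, 238, 1388, 4152, 9538, 18794
Second differences: 304, 1150, 2764, 5386, 9256
Third differences: 846, 1614, 2622, 3870
Fourth differences: 768, 1008, 1248
Fifth differences: 240, 240
Constant fifth difference = 240.
Extend forward: 1248 + 240 = 1488;  3870 + 1488 = 5358;  9256 + 5358 = 14614;  18794 + 14614 = 33408;  33987 + 33408 = 67395

67395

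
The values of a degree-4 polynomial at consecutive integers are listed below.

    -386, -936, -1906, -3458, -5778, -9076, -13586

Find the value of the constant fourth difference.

First differences: -550, -970, -1552, -2320, -3298, -4510
Second differences: -420, -582, -768, -978, -1212
Third differences: -162, -186, -210, -234
Fourth differences: -24, -24, -24

-24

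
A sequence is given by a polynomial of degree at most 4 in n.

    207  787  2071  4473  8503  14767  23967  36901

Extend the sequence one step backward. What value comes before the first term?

Δ: 580  1284  2402  4030  6264  9200  12934
Δ²: 704  1118  1628  2234  2936  3734
Δ³: 414  510  606  702  798
Δ⁴: 96  96  96  96
The fourth differences are constant at 96.
Work back: 414 − 96 = 318;  704 − 318 = 386;  580 − 386 = 194;  207 − 194 = 13

13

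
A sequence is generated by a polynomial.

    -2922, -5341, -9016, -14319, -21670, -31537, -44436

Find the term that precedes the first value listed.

Δ: -2419, -3675, -5303, -7351, -9867, -12899
Δ²: -1256, -1628, -2048, -2516, -3032
Δ³: -372, -420, -468, -516
Δ⁴: -48, -48, -48
The fourth differences are constant at -48.
Work back: -372 + 48 = -324;  -1256 + 324 = -932;  -2419 + 932 = -1487;  -2922 + 1487 = -1435

-1435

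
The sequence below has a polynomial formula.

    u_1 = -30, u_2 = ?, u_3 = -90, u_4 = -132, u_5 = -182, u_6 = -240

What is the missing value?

Using the last 4 terms:
D1: -42  -50  -58
D2: -8  -8
Constant second difference = -8.
Extend backward: -42 + 8 = -34;  -90 + 34 = -56

-56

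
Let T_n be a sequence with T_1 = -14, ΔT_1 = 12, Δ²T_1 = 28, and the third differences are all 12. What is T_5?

250

Build the table forward from the leading diagonal:
D3: 12, 12, 12, 12, 12
D2: 28, 40, 52, 64, 76
D1: 12, 40, 80, 132, 196
T: -14, -2, 38, 118, 250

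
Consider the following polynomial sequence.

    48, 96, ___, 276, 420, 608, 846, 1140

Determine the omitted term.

Using the last 5 terms:
Δ: 144, 188, 238, 294
Δ²: 44, 50, 56
Δ³: 6, 6
Constant third difference = 6.
Extend backward: 44 − 6 = 38;  144 − 38 = 106;  276 − 106 = 170

170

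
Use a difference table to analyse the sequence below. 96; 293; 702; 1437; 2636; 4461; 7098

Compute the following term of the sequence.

D1: 197  409  735  1199  1825  2637
D2: 212  326  464  626  812
D3: 114  138  162  186
D4: 24  24  24
Fourth differences constant at 24.
186 + 24 = 210;  812 + 210 = 1022;  2637 + 1022 = 3659;  7098 + 3659 = 10757

10757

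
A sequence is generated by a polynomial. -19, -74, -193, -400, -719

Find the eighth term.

First differences: -55, -119, -207, -319
Second differences: -64, -88, -112
Third differences: -24, -24
The third differences are constant (-24).
-112 − 24 = -136;  -319 − 136 = -455;  -719 − 455 = -1174
-136 − 24 = -160;  -455 − 160 = -615;  -1174 − 615 = -1789
-160 − 24 = -184;  -615 − 184 = -799;  -1789 − 799 = -2588

-2588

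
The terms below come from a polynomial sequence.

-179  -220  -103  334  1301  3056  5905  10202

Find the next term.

16349

-41 , 117 , 437 , 967 , 1755 , 2849 , 4297
158 , 320 , 530 , 788 , 1094 , 1448
162 , 210 , 258 , 306 , 354
48 , 48 , 48 , 48
The fourth differences are constant (48).
354 + 48 = 402;  1448 + 402 = 1850;  4297 + 1850 = 6147;  10202 + 6147 = 16349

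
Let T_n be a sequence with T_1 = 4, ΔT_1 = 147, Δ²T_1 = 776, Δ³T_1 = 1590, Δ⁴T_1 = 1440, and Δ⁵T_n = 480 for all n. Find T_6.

Build the table forward from the leading diagonal:
D5: 480  480  480  480  480  480
D4: 1440  1920  2400  2880  3360  3840
D3: 1590  3030  4950  7350  10230  13590
D2: 776  2366  5396  10346  17696  27926
D1: 147  923  3289  8685  19031  36727
T: 4  151  1074  4363  13048  32079

32079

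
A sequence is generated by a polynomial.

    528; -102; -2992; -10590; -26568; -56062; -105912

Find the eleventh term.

-718752

First differences: -630  -2890  -7598  -15978  -29494  -49850
Second differences: -2260  -4708  -8380  -13516  -20356
Third differences: -2448  -3672  -5136  -6840
Fourth differences: -1224  -1464  -1704
Fifth differences: -240  -240
Constant fifth difference = -240, so extend:
-1704 − 240 = -1944;  -6840 − 1944 = -8784;  -20356 − 8784 = -29140;  -49850 − 29140 = -78990;  -105912 − 78990 = -184902
-1944 − 240 = -2184;  -8784 − 2184 = -10968;  -29140 − 10968 = -40108;  -78990 − 40108 = -119098;  -184902 − 119098 = -304000
-2184 − 240 = -2424;  -10968 − 2424 = -13392;  -40108 − 13392 = -53500;  -119098 − 53500 = -172598;  -304000 − 172598 = -476598
-2424 − 240 = -2664;  -13392 − 2664 = -16056;  -53500 − 16056 = -69556;  -172598 − 69556 = -242154;  -476598 − 242154 = -718752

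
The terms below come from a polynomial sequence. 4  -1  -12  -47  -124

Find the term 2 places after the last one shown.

First differences: -5, -11, -35, -77
Second differences: -6, -24, -42
Third differences: -18, -18
Constant third difference = -18, so extend:
-42 − 18 = -60;  -77 − 60 = -137;  -124 − 137 = -261
-60 − 18 = -78;  -137 − 78 = -215;  -261 − 215 = -476

-476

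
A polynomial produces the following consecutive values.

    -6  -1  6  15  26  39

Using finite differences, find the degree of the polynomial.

5, 7, 9, 11, 13
2, 2, 2, 2
The second differences are constant, so the polynomial has degree 2.

2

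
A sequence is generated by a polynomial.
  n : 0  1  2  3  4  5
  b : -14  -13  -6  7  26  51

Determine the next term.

82

Δ: 1, 7, 13, 19, 25
Δ²: 6, 6, 6, 6
The second differences are constant (6).
25 + 6 = 31;  51 + 31 = 82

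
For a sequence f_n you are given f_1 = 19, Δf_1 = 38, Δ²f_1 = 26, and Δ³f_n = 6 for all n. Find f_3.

121

Build the table forward from the leading diagonal:
Third differences: 6, 6, 6
Second differences: 26, 32, 38
First differences: 38, 64, 96
f: 19, 57, 121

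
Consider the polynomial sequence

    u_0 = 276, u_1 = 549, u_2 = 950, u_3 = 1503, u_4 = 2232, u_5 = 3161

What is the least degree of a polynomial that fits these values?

Δ: 273, 401, 553, 729, 929
Δ²: 128, 152, 176, 200
Δ³: 24, 24, 24
The third differences are constant, so the polynomial has degree 3.

3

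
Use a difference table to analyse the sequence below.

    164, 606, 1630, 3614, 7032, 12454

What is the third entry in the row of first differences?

1984

Δ: 442, 1024, 1984, 3418, 5422
Δ²: 582, 960, 1434, 2004
Δ³: 378, 474, 570
Δ⁴: 96, 96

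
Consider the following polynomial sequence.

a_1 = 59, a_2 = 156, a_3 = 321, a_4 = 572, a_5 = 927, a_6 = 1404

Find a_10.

D1: 97 , 165 , 251 , 355 , 477
D2: 68 , 86 , 104 , 122
D3: 18 , 18 , 18
Constant third difference = 18, so extend:
122 + 18 = 140;  477 + 140 = 617;  1404 + 617 = 2021
140 + 18 = 158;  617 + 158 = 775;  2021 + 775 = 2796
158 + 18 = 176;  775 + 176 = 951;  2796 + 951 = 3747
176 + 18 = 194;  951 + 194 = 1145;  3747 + 1145 = 4892

4892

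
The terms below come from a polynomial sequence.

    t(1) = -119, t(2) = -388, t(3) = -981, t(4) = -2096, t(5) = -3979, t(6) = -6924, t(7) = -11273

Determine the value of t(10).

D1: -269 , -593 , -1115 , -1883 , -2945 , -4349
D2: -324 , -522 , -768 , -1062 , -1404
D3: -198 , -246 , -294 , -342
D4: -48 , -48 , -48
Constant fourth difference = -48, so extend:
-342 − 48 = -390;  -1404 − 390 = -1794;  -4349 − 1794 = -6143;  -11273 − 6143 = -17416
-390 − 48 = -438;  -1794 − 438 = -2232;  -6143 − 2232 = -8375;  -17416 − 8375 = -25791
-438 − 48 = -486;  -2232 − 486 = -2718;  -8375 − 2718 = -11093;  -25791 − 11093 = -36884

-36884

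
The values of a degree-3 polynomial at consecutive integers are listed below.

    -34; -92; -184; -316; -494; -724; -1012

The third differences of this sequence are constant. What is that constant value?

-6

D1: -58, -92, -132, -178, -230, -288
D2: -34, -40, -46, -52, -58
D3: -6, -6, -6, -6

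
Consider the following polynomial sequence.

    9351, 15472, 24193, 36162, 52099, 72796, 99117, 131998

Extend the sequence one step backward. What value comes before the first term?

First differences: 6121  8721  11969  15937  20697  26321  32881
Second differences: 2600  3248  3968  4760  5624  6560
Third differences: 648  720  792  864  936
Fourth differences: 72  72  72  72
The fourth differences are constant at 72.
Work back: 648 − 72 = 576;  2600 − 576 = 2024;  6121 − 2024 = 4097;  9351 − 4097 = 5254

5254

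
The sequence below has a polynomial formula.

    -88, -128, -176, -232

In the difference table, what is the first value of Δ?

-40

First differences: -40, -48, -56
Second differences: -8, -8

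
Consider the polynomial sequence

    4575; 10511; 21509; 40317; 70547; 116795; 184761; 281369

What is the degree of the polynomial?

First differences: 5936, 10998, 18808, 30230, 46248, 67966, 96608
Second differences: 5062, 7810, 11422, 16018, 21718, 28642
Third differences: 2748, 3612, 4596, 5700, 6924
Fourth differences: 864, 984, 1104, 1224
Fifth differences: 120, 120, 120
The fifth differences are constant, so the polynomial has degree 5.

5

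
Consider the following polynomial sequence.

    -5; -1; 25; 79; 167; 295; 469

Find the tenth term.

1327

4 , 26 , 54 , 88 , 128 , 174
22 , 28 , 34 , 40 , 46
6 , 6 , 6 , 6
The third differences are constant (6).
46 + 6 = 52;  174 + 52 = 226;  469 + 226 = 695
52 + 6 = 58;  226 + 58 = 284;  695 + 284 = 979
58 + 6 = 64;  284 + 64 = 348;  979 + 348 = 1327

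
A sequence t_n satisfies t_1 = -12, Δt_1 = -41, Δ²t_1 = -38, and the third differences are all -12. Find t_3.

-132

Build the table forward from the leading diagonal:
D3: -12  -12  -12
D2: -38  -50  -62
D1: -41  -79  -129
t: -12  -53  -132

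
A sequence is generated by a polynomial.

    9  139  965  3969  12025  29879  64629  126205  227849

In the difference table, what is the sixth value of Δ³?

13242

D1: 130, 826, 3004, 8056, 17854, 34750, 61576, 101644
D2: 696, 2178, 5052, 9798, 16896, 26826, 40068
D3: 1482, 2874, 4746, 7098, 9930, 13242
D4: 1392, 1872, 2352, 2832, 3312
D5: 480, 480, 480, 480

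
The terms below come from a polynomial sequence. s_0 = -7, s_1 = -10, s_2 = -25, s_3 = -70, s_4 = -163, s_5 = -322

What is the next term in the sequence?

-565

Δ: -3, -15, -45, -93, -159
Δ²: -12, -30, -48, -66
Δ³: -18, -18, -18
Constant third difference = -18, so extend:
-66 − 18 = -84;  -159 − 84 = -243;  -322 − 243 = -565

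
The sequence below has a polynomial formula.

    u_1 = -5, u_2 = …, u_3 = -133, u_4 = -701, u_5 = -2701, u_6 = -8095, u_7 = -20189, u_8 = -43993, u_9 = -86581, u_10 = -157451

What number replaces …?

Using the last 8 terms:
D1: -568  -2000  -5394  -12094  -23804  -42588  -70870
D2: -1432  -3394  -6700  -11710  -18784  -28282
D3: -1962  -3306  -5010  -7074  -9498
D4: -1344  -1704  -2064  -2424
D5: -360  -360  -360
Constant fifth difference = -360.
Extend backward: -1344 + 360 = -984;  -1962 + 984 = -978;  -1432 + 978 = -454;  -568 + 454 = -114;  -133 + 114 = -19

-19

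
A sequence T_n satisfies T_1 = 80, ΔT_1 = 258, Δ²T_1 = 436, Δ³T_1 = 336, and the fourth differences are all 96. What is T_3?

Build the table forward from the leading diagonal:
Fourth differences: 96  96  96
Third differences: 336  432  528
Second differences: 436  772  1204
First differences: 258  694  1466
T: 80  338  1032

1032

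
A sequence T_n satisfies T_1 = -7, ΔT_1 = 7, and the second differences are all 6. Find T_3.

Build the table forward from the leading diagonal:
D2: 6, 6, 6
D1: 7, 13, 19
T: -7, 0, 13

13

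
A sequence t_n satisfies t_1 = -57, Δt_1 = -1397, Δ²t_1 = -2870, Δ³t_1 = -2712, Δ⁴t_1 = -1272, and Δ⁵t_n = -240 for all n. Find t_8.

Build the table forward from the leading diagonal:
Δ⁵: -240  -240  -240  -240  -240  -240  -240  -240
Δ⁴: -1272  -1512  -1752  -1992  -2232  -2472  -2712  -2952
Δ³: -2712  -3984  -5496  -7248  -9240  -11472  -13944  -16656
Δ²: -2870  -5582  -9566  -15062  -22310  -31550  -43022  -56966
Δ: -1397  -4267  -9849  -19415  -34477  -56787  -88337  -131359
t: -57  -1454  -5721  -15570  -34985  -69462  -126249  -214586

-214586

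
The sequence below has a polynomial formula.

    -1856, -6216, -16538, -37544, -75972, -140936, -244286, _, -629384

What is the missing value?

-400968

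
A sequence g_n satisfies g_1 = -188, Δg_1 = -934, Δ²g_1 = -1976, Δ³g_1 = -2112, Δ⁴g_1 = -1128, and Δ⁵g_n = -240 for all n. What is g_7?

Build the table forward from the leading diagonal:
Fifth differences: -240  -240  -240  -240  -240  -240  -240
Fourth differences: -1128  -1368  -1608  -1848  -2088  -2328  -2568
Third differences: -2112  -3240  -4608  -6216  -8064  -10152  -12480
Second differences: -1976  -4088  -7328  -11936  -18152  -26216  -36368
First differences: -934  -2910  -6998  -14326  -26262  -44414  -70630
g: -188  -1122  -4032  -11030  -25356  -51618  -96032

-96032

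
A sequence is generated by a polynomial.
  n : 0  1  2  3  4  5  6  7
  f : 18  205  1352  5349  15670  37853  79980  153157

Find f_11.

First differences: 187, 1147, 3997, 10321, 22183, 42127, 73177
Second differences: 960, 2850, 6324, 11862, 19944, 31050
Third differences: 1890, 3474, 5538, 8082, 11106
Fourth differences: 1584, 2064, 2544, 3024
Fifth differences: 480, 480, 480
Fifth differences constant at 480.
3024 + 480 = 3504;  11106 + 3504 = 14610;  31050 + 14610 = 45660;  73177 + 45660 = 118837;  153157 + 118837 = 271994
3504 + 480 = 3984;  14610 + 3984 = 18594;  45660 + 18594 = 64254;  118837 + 64254 = 183091;  271994 + 183091 = 455085
3984 + 480 = 4464;  18594 + 4464 = 23058;  64254 + 23058 = 87312;  183091 + 87312 = 270403;  455085 + 270403 = 725488
4464 + 480 = 4944;  23058 + 4944 = 28002;  87312 + 28002 = 115314;  270403 + 115314 = 385717;  725488 + 385717 = 1111205

1111205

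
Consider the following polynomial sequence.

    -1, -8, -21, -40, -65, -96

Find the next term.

Δ: -7 , -13 , -19 , -25 , -31
Δ²: -6 , -6 , -6 , -6
Constant second difference = -6, so extend:
-31 − 6 = -37;  -96 − 37 = -133

-133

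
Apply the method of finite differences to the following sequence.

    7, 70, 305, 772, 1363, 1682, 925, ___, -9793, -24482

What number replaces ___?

-2240

Using the first 7 terms:
D1: 63, 235, 467, 591, 319, -757
D2: 172, 232, 124, -272, -1076
D3: 60, -108, -396, -804
D4: -168, -288, -408
D5: -120, -120
Constant fifth difference = -120.
Extend forward: -408 − 120 = -528;  -804 − 528 = -1332;  -1076 − 1332 = -2408;  -757 − 2408 = -3165;  925 − 3165 = -2240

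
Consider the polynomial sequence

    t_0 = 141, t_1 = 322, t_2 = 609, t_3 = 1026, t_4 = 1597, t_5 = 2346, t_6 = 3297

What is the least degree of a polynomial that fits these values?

Δ: 181, 287, 417, 571, 749, 951
Δ²: 106, 130, 154, 178, 202
Δ³: 24, 24, 24, 24
The third differences are constant, so the polynomial has degree 3.

3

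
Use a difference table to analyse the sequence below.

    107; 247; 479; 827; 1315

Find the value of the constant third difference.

24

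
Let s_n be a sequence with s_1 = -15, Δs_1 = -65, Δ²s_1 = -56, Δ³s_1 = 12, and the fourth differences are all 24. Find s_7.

Build the table forward from the leading diagonal:
D4: 24, 24, 24, 24, 24, 24, 24
D3: 12, 36, 60, 84, 108, 132, 156
D2: -56, -44, -8, 52, 136, 244, 376
D1: -65, -121, -165, -173, -121, 15, 259
s: -15, -80, -201, -366, -539, -660, -645

-645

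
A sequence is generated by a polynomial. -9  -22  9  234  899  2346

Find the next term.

5013

Δ: -13 , 31 , 225 , 665 , 1447
Δ²: 44 , 194 , 440 , 782
Δ³: 150 , 246 , 342
Δ⁴: 96 , 96
The fourth differences are constant (96).
342 + 96 = 438;  782 + 438 = 1220;  1447 + 1220 = 2667;  2346 + 2667 = 5013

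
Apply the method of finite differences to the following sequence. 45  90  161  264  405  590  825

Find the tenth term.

1890

45 , 71 , 103 , 141 , 185 , 235
26 , 32 , 38 , 44 , 50
6 , 6 , 6 , 6
Third differences constant at 6.
50 + 6 = 56;  235 + 56 = 291;  825 + 291 = 1116
56 + 6 = 62;  291 + 62 = 353;  1116 + 353 = 1469
62 + 6 = 68;  353 + 68 = 421;  1469 + 421 = 1890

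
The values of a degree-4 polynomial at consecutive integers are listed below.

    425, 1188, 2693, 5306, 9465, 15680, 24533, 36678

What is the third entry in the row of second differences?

1546

First differences: 763, 1505, 2613, 4159, 6215, 8853, 12145
Second differences: 742, 1108, 1546, 2056, 2638, 3292
Third differences: 366, 438, 510, 582, 654
Fourth differences: 72, 72, 72, 72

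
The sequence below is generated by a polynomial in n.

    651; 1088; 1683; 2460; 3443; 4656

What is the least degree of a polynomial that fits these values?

3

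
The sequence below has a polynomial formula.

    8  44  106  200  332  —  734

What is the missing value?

Using the first 5 terms:
First differences: 36, 62, 94, 132
Second differences: 26, 32, 38
Third differences: 6, 6
Constant third difference = 6.
Extend forward: 38 + 6 = 44;  132 + 44 = 176;  332 + 176 = 508

508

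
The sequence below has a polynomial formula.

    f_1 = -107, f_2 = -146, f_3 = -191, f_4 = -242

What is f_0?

-74

D1: -39, -45, -51
D2: -6, -6
The second differences are constant at -6.
Work back: -39 + 6 = -33;  -107 + 33 = -74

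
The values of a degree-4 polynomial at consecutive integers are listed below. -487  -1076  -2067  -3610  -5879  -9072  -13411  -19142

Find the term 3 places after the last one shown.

-47507

D1: -589  -991  -1543  -2269  -3193  -4339  -5731
D2: -402  -552  -726  -924  -1146  -1392
D3: -150  -174  -198  -222  -246
D4: -24  -24  -24  -24
Constant fourth difference = -24, so extend:
-246 − 24 = -270;  -1392 − 270 = -1662;  -5731 − 1662 = -7393;  -19142 − 7393 = -26535
-270 − 24 = -294;  -1662 − 294 = -1956;  -7393 − 1956 = -9349;  -26535 − 9349 = -35884
-294 − 24 = -318;  -1956 − 318 = -2274;  -9349 − 2274 = -11623;  -35884 − 11623 = -47507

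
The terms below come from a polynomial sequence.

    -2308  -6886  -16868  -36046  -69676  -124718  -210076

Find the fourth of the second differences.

-21412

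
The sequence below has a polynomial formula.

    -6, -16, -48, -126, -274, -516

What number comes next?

D1: -10, -32, -78, -148, -242
D2: -22, -46, -70, -94
D3: -24, -24, -24
The third differences are constant (-24).
-94 − 24 = -118;  -242 − 118 = -360;  -516 − 360 = -876

-876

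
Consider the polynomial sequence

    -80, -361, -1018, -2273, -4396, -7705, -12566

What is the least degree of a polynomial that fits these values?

D1: -281, -657, -1255, -2123, -3309, -4861
D2: -376, -598, -868, -1186, -1552
D3: -222, -270, -318, -366
D4: -48, -48, -48
The fourth differences are constant, so the polynomial has degree 4.

4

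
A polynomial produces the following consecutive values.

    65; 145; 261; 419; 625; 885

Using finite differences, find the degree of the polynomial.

Δ: 80, 116, 158, 206, 260
Δ²: 36, 42, 48, 54
Δ³: 6, 6, 6
The third differences are constant, so the polynomial has degree 3.

3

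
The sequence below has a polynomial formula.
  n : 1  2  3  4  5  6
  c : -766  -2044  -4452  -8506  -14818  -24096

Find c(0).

D1: -1278, -2408, -4054, -6312, -9278
D2: -1130, -1646, -2258, -2966
D3: -516, -612, -708
D4: -96, -96
The fourth differences are constant at -96.
Work back: -516 + 96 = -420;  -1130 + 420 = -710;  -1278 + 710 = -568;  -766 + 568 = -198

-198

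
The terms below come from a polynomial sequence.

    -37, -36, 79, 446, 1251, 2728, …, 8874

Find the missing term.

5159

Using the first 6 terms:
D1: 1  115  367  805  1477
D2: 114  252  438  672
D3: 138  186  234
D4: 48  48
Constant fourth difference = 48.
Extend forward: 234 + 48 = 282;  672 + 282 = 954;  1477 + 954 = 2431;  2728 + 2431 = 5159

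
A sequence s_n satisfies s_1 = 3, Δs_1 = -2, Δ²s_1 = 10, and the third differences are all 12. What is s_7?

381

Build the table forward from the leading diagonal:
Third differences: 12  12  12  12  12  12  12
Second differences: 10  22  34  46  58  70  82
First differences: -2  8  30  64  110  168  238
s: 3  1  9  39  103  213  381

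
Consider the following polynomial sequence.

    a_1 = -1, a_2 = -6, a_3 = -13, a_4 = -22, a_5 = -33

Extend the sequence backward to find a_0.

First differences: -5  -7  -9  -11
Second differences: -2  -2  -2
The second differences are constant at -2.
Work back: -5 + 2 = -3;  -1 + 3 = 2

2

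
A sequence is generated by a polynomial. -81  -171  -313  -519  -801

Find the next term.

D1: -90, -142, -206, -282
D2: -52, -64, -76
D3: -12, -12
Constant third difference = -12, so extend:
-76 − 12 = -88;  -282 − 88 = -370;  -801 − 370 = -1171

-1171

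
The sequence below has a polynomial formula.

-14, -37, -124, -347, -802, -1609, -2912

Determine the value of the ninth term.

D1: -23 , -87 , -223 , -455 , -807 , -1303
D2: -64 , -136 , -232 , -352 , -496
D3: -72 , -96 , -120 , -144
D4: -24 , -24 , -24
Constant fourth difference = -24, so extend:
-144 − 24 = -168;  -496 − 168 = -664;  -1303 − 664 = -1967;  -2912 − 1967 = -4879
-168 − 24 = -192;  -664 − 192 = -856;  -1967 − 856 = -2823;  -4879 − 2823 = -7702

-7702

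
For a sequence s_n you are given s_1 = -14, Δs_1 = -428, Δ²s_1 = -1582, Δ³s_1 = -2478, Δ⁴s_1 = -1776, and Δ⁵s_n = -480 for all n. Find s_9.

Build the table forward from the leading diagonal:
Δ⁵: -480  -480  -480  -480  -480  -480  -480  -480  -480
Δ⁴: -1776  -2256  -2736  -3216  -3696  -4176  -4656  -5136  -5616
Δ³: -2478  -4254  -6510  -9246  -12462  -16158  -20334  -24990  -30126
Δ²: -1582  -4060  -8314  -14824  -24070  -36532  -52690  -73024  -98014
Δ: -428  -2010  -6070  -14384  -29208  -53278  -89810  -142500  -215524
s: -14  -442  -2452  -8522  -22906  -52114  -105392  -195202  -337702

-337702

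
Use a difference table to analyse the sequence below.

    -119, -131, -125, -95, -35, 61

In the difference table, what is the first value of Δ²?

18

First differences: -12, 6, 30, 60, 96
Second differences: 18, 24, 30, 36
Third differences: 6, 6, 6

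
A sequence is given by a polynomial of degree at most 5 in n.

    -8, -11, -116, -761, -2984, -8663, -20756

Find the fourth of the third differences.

Δ: -3, -105, -645, -2223, -5679, -12093
Δ²: -102, -540, -1578, -3456, -6414
Δ³: -438, -1038, -1878, -2958
Δ⁴: -600, -840, -1080
Δ⁵: -240, -240

-2958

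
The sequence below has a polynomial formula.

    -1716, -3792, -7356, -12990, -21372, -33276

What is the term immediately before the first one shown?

D1: -2076  -3564  -5634  -8382  -11904
D2: -1488  -2070  -2748  -3522
D3: -582  -678  -774
D4: -96  -96
The fourth differences are constant at -96.
Work back: -582 + 96 = -486;  -1488 + 486 = -1002;  -2076 + 1002 = -1074;  -1716 + 1074 = -642

-642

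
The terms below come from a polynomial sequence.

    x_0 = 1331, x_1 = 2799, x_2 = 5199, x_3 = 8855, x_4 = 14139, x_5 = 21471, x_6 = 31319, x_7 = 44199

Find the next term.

First differences: 1468  2400  3656  5284  7332  9848  12880
Second differences: 932  1256  1628  2048  2516  3032
Third differences: 324  372  420  468  516
Fourth differences: 48  48  48  48
Constant fourth difference = 48, so extend:
516 + 48 = 564;  3032 + 564 = 3596;  12880 + 3596 = 16476;  44199 + 16476 = 60675

60675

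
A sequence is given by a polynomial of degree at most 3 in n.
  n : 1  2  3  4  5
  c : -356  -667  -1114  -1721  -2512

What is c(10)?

-10067

Δ: -311, -447, -607, -791
Δ²: -136, -160, -184
Δ³: -24, -24
Constant third difference = -24, so extend:
-184 − 24 = -208;  -791 − 208 = -999;  -2512 − 999 = -3511
-208 − 24 = -232;  -999 − 232 = -1231;  -3511 − 1231 = -4742
-232 − 24 = -256;  -1231 − 256 = -1487;  -4742 − 1487 = -6229
-256 − 24 = -280;  -1487 − 280 = -1767;  -6229 − 1767 = -7996
-280 − 24 = -304;  -1767 − 304 = -2071;  -7996 − 2071 = -10067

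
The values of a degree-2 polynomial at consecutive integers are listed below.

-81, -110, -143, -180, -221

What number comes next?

-29 , -33 , -37 , -41
-4 , -4 , -4
Constant second difference = -4, so extend:
-41 − 4 = -45;  -221 − 45 = -266

-266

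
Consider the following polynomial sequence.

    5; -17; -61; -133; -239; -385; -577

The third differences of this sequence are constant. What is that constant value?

-6

D1: -22, -44, -72, -106, -146, -192
D2: -22, -28, -34, -40, -46
D3: -6, -6, -6, -6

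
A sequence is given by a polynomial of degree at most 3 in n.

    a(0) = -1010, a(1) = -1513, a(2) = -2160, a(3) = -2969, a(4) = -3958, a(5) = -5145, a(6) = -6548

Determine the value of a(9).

-12233

First differences: -503  -647  -809  -989  -1187  -1403
Second differences: -144  -162  -180  -198  -216
Third differences: -18  -18  -18  -18
The third differences are constant (-18).
-216 − 18 = -234;  -1403 − 234 = -1637;  -6548 − 1637 = -8185
-234 − 18 = -252;  -1637 − 252 = -1889;  -8185 − 1889 = -10074
-252 − 18 = -270;  -1889 − 270 = -2159;  -10074 − 2159 = -12233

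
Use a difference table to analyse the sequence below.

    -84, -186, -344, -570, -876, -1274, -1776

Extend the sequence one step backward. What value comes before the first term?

-26

-102, -158, -226, -306, -398, -502
-56, -68, -80, -92, -104
-12, -12, -12, -12
The third differences are constant at -12.
Work back: -56 + 12 = -44;  -102 + 44 = -58;  -84 + 58 = -26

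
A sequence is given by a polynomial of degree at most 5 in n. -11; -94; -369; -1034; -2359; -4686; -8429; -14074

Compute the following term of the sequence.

Δ: -83  -275  -665  -1325  -2327  -3743  -5645
Δ²: -192  -390  -660  -1002  -1416  -1902
Δ³: -198  -270  -342  -414  -486
Δ⁴: -72  -72  -72  -72
Constant fourth difference = -72, so extend:
-486 − 72 = -558;  -1902 − 558 = -2460;  -5645 − 2460 = -8105;  -14074 − 8105 = -22179

-22179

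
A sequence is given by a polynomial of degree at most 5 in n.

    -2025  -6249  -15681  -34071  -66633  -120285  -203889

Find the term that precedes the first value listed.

First differences: -4224  -9432  -18390  -32562  -53652  -83604
Second differences: -5208  -8958  -14172  -21090  -29952
Third differences: -3750  -5214  -6918  -8862
Fourth differences: -1464  -1704  -1944
Fifth differences: -240  -240
The fifth differences are constant at -240.
Work back: -1464 + 240 = -1224;  -3750 + 1224 = -2526;  -5208 + 2526 = -2682;  -4224 + 2682 = -1542;  -2025 + 1542 = -483

-483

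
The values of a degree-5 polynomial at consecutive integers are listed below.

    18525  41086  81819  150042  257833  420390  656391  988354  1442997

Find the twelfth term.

First differences: 22561 , 40733 , 68223 , 107791 , 162557 , 236001 , 331963 , 454643
Second differences: 18172 , 27490 , 39568 , 54766 , 73444 , 95962 , 122680
Third differences: 9318 , 12078 , 15198 , 18678 , 22518 , 26718
Fourth differences: 2760 , 3120 , 3480 , 3840 , 4200
Fifth differences: 360 , 360 , 360 , 360
Fifth differences constant at 360.
4200 + 360 = 4560;  26718 + 4560 = 31278;  122680 + 31278 = 153958;  454643 + 153958 = 608601;  1442997 + 608601 = 2051598
4560 + 360 = 4920;  31278 + 4920 = 36198;  153958 + 36198 = 190156;  608601 + 190156 = 798757;  2051598 + 798757 = 2850355
4920 + 360 = 5280;  36198 + 5280 = 41478;  190156 + 41478 = 231634;  798757 + 231634 = 1030391;  2850355 + 1030391 = 3880746

3880746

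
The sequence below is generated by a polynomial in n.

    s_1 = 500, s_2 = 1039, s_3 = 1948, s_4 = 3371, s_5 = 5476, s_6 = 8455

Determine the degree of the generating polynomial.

4

D1: 539, 909, 1423, 2105, 2979
D2: 370, 514, 682, 874
D3: 144, 168, 192
D4: 24, 24
The fourth differences are constant, so the polynomial has degree 4.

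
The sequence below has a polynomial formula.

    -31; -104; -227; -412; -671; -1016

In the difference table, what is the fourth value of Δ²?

First differences: -73, -123, -185, -259, -345
Second differences: -50, -62, -74, -86
Third differences: -12, -12, -12

-86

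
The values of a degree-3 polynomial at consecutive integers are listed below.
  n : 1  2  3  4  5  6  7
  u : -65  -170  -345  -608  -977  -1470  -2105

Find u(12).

-8040

D1: -105  -175  -263  -369  -493  -635
D2: -70  -88  -106  -124  -142
D3: -18  -18  -18  -18
Third differences constant at -18.
-142 − 18 = -160;  -635 − 160 = -795;  -2105 − 795 = -2900
-160 − 18 = -178;  -795 − 178 = -973;  -2900 − 973 = -3873
-178 − 18 = -196;  -973 − 196 = -1169;  -3873 − 1169 = -5042
-196 − 18 = -214;  -1169 − 214 = -1383;  -5042 − 1383 = -6425
-214 − 18 = -232;  -1383 − 232 = -1615;  -6425 − 1615 = -8040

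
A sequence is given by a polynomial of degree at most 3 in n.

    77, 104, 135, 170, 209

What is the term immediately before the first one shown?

27, 31, 35, 39
4, 4, 4
The second differences are constant at 4.
Work back: 27 − 4 = 23;  77 − 23 = 54

54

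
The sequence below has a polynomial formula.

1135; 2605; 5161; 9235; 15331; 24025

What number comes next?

First differences: 1470, 2556, 4074, 6096, 8694
Second differences: 1086, 1518, 2022, 2598
Third differences: 432, 504, 576
Fourth differences: 72, 72
Constant fourth difference = 72, so extend:
576 + 72 = 648;  2598 + 648 = 3246;  8694 + 3246 = 11940;  24025 + 11940 = 35965

35965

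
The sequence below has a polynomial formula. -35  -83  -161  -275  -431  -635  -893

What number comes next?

D1: -48, -78, -114, -156, -204, -258
D2: -30, -36, -42, -48, -54
D3: -6, -6, -6, -6
Third differences constant at -6.
-54 − 6 = -60;  -258 − 60 = -318;  -893 − 318 = -1211

-1211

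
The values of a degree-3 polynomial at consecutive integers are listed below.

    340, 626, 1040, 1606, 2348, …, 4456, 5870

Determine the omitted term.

3290

Using the first 5 terms:
Δ: 286, 414, 566, 742
Δ²: 128, 152, 176
Δ³: 24, 24
Constant third difference = 24.
Extend forward: 176 + 24 = 200;  742 + 200 = 942;  2348 + 942 = 3290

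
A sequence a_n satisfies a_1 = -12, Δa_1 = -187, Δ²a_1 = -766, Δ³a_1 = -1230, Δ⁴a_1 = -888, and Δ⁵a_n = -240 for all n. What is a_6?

Build the table forward from the leading diagonal:
D5: -240  -240  -240  -240  -240  -240
D4: -888  -1128  -1368  -1608  -1848  -2088
D3: -1230  -2118  -3246  -4614  -6222  -8070
D2: -766  -1996  -4114  -7360  -11974  -18196
D1: -187  -953  -2949  -7063  -14423  -26397
a: -12  -199  -1152  -4101  -11164  -25587

-25587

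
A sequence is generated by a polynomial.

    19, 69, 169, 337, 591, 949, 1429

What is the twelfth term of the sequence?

6289

First differences: 50  100  168  254  358  480
Second differences: 50  68  86  104  122
Third differences: 18  18  18  18
Third differences constant at 18.
122 + 18 = 140;  480 + 140 = 620;  1429 + 620 = 2049
140 + 18 = 158;  620 + 158 = 778;  2049 + 778 = 2827
158 + 18 = 176;  778 + 176 = 954;  2827 + 954 = 3781
176 + 18 = 194;  954 + 194 = 1148;  3781 + 1148 = 4929
194 + 18 = 212;  1148 + 212 = 1360;  4929 + 1360 = 6289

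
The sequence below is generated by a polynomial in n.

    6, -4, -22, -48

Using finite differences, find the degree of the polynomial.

-10, -18, -26
-8, -8
The second differences are constant, so the polynomial has degree 2.

2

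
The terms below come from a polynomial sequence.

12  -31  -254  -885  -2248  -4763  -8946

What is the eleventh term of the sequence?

-56038

D1: -43  -223  -631  -1363  -2515  -4183
D2: -180  -408  -732  -1152  -1668
D3: -228  -324  -420  -516
D4: -96  -96  -96
Constant fourth difference = -96, so extend:
-516 − 96 = -612;  -1668 − 612 = -2280;  -4183 − 2280 = -6463;  -8946 − 6463 = -15409
-612 − 96 = -708;  -2280 − 708 = -2988;  -6463 − 2988 = -9451;  -15409 − 9451 = -24860
-708 − 96 = -804;  -2988 − 804 = -3792;  -9451 − 3792 = -13243;  -24860 − 13243 = -38103
-804 − 96 = -900;  -3792 − 900 = -4692;  -13243 − 4692 = -17935;  -38103 − 17935 = -56038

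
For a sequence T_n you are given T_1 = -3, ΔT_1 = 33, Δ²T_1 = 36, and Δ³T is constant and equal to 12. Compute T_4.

216

Build the table forward from the leading diagonal:
Third differences: 12  12  12  12
Second differences: 36  48  60  72
First differences: 33  69  117  177
T: -3  30  99  216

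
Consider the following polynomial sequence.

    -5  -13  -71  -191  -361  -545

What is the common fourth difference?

First differences: -8, -58, -120, -170, -184
Second differences: -50, -62, -50, -14
Third differences: -12, 12, 36
Fourth differences: 24, 24

24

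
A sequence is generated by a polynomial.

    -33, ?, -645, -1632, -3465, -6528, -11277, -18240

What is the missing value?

Using the last 6 terms:
First differences: -987, -1833, -3063, -4749, -6963
Second differences: -846, -1230, -1686, -2214
Third differences: -384, -456, -528
Fourth differences: -72, -72
Constant fourth difference = -72.
Extend backward: -384 + 72 = -312;  -846 + 312 = -534;  -987 + 534 = -453;  -645 + 453 = -192

-192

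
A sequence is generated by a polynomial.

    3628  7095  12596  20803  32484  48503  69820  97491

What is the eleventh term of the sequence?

230628

First differences: 3467, 5501, 8207, 11681, 16019, 21317, 27671
Second differences: 2034, 2706, 3474, 4338, 5298, 6354
Third differences: 672, 768, 864, 960, 1056
Fourth differences: 96, 96, 96, 96
Fourth differences constant at 96.
1056 + 96 = 1152;  6354 + 1152 = 7506;  27671 + 7506 = 35177;  97491 + 35177 = 132668
1152 + 96 = 1248;  7506 + 1248 = 8754;  35177 + 8754 = 43931;  132668 + 43931 = 176599
1248 + 96 = 1344;  8754 + 1344 = 10098;  43931 + 10098 = 54029;  176599 + 54029 = 230628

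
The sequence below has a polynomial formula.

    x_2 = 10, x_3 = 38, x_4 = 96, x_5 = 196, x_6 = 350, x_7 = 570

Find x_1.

0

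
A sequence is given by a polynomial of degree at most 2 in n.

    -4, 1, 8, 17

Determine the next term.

Δ: 5, 7, 9
Δ²: 2, 2
The second differences are constant (2).
9 + 2 = 11;  17 + 11 = 28

28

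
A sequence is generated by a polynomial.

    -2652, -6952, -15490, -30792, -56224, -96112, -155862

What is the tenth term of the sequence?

Δ: -4300  -8538  -15302  -25432  -39888  -59750
Δ²: -4238  -6764  -10130  -14456  -19862
Δ³: -2526  -3366  -4326  -5406
Δ⁴: -840  -960  -1080
Δ⁵: -120  -120
Fifth differences constant at -120.
-1080 − 120 = -1200;  -5406 − 1200 = -6606;  -19862 − 6606 = -26468;  -59750 − 26468 = -86218;  -155862 − 86218 = -242080
-1200 − 120 = -1320;  -6606 − 1320 = -7926;  -26468 − 7926 = -34394;  -86218 − 34394 = -120612;  -242080 − 120612 = -362692
-1320 − 120 = -1440;  -7926 − 1440 = -9366;  -34394 − 9366 = -43760;  -120612 − 43760 = -164372;  -362692 − 164372 = -527064

-527064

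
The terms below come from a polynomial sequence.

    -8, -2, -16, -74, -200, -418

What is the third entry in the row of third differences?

-24

First differences: 6, -14, -58, -126, -218
Second differences: -20, -44, -68, -92
Third differences: -24, -24, -24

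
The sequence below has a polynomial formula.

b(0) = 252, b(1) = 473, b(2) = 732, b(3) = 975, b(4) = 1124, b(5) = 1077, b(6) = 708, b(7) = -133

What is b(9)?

D1: 221  259  243  149  -47  -369  -841
D2: 38  -16  -94  -196  -322  -472
D3: -54  -78  -102  -126  -150
D4: -24  -24  -24  -24
The fourth differences are constant (-24).
-150 − 24 = -174;  -472 − 174 = -646;  -841 − 646 = -1487;  -133 − 1487 = -1620
-174 − 24 = -198;  -646 − 198 = -844;  -1487 − 844 = -2331;  -1620 − 2331 = -3951

-3951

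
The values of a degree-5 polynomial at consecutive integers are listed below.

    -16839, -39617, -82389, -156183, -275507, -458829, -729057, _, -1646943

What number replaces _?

-1114019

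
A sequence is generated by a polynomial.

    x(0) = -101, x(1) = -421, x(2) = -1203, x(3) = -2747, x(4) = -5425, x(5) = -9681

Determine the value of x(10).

Δ: -320, -782, -1544, -2678, -4256
Δ²: -462, -762, -1134, -1578
Δ³: -300, -372, -444
Δ⁴: -72, -72
Constant fourth difference = -72, so extend:
-444 − 72 = -516;  -1578 − 516 = -2094;  -4256 − 2094 = -6350;  -9681 − 6350 = -16031
-516 − 72 = -588;  -2094 − 588 = -2682;  -6350 − 2682 = -9032;  -16031 − 9032 = -25063
-588 − 72 = -660;  -2682 − 660 = -3342;  -9032 − 3342 = -12374;  -25063 − 12374 = -37437
-660 − 72 = -732;  -3342 − 732 = -4074;  -12374 − 4074 = -16448;  -37437 − 16448 = -53885
-732 − 72 = -804;  -4074 − 804 = -4878;  -16448 − 4878 = -21326;  -53885 − 21326 = -75211

-75211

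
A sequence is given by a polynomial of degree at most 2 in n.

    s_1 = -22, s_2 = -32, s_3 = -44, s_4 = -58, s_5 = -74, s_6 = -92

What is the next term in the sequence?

First differences: -10, -12, -14, -16, -18
Second differences: -2, -2, -2, -2
Constant second difference = -2, so extend:
-18 − 2 = -20;  -92 − 20 = -112

-112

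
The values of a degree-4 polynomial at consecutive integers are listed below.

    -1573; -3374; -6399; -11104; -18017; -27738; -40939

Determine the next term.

Δ: -1801, -3025, -4705, -6913, -9721, -13201
Δ²: -1224, -1680, -2208, -2808, -3480
Δ³: -456, -528, -600, -672
Δ⁴: -72, -72, -72
The fourth differences are constant (-72).
-672 − 72 = -744;  -3480 − 744 = -4224;  -13201 − 4224 = -17425;  -40939 − 17425 = -58364

-58364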